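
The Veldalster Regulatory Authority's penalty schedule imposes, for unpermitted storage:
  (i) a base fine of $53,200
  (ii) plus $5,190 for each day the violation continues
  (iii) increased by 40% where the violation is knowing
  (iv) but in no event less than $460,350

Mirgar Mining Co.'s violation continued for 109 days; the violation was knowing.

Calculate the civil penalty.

$866,474

Per-day component: 109 × $5,190 = $565,710
Base plus per-day: $53,200 + $565,710 = $618,910
Enhancement: 40% of $618,910 = $247,564
Enhanced fine: $618,910 + $247,564 = $866,474
Minimum $460,350: $866,474 meets the minimum, no increase.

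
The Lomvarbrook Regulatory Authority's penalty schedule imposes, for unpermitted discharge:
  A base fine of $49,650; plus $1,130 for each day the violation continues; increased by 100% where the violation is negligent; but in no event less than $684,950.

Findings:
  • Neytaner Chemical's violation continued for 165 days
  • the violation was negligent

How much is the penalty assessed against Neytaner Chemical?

$684,950

Per-day component: 165 × $1,130 = $186,450
Base plus per-day: $49,650 + $186,450 = $236,100
Enhancement: 100% of $236,100 = $236,100
Enhanced fine: $236,100 + $236,100 = $472,200
Minimum $684,950: $472,200 is below the minimum → $684,950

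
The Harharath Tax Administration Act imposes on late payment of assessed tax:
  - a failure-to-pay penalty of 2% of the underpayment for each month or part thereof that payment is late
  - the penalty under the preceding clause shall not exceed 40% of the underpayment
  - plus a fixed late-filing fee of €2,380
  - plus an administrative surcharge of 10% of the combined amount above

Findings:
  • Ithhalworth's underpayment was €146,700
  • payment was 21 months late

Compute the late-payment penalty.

Accrued rate: 2% × 21 = 42%, capped at 40% → 40%
Failure-to-pay penalty: 40% of €146,700 = €58,680
Penalty before surcharge: €58,680 + €2,380 = €61,060
Administrative surcharge: 10% of €61,060 = €6,106
Total penalty: €61,060 + €6,106 = €67,166

€67,166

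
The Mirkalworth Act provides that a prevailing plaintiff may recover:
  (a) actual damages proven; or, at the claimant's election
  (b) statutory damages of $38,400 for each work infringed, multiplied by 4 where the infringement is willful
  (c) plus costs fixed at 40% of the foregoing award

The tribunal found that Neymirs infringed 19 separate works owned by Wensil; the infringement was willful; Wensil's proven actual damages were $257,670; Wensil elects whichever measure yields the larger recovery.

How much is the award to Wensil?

Award: $4,085,760

Statutory damages: 19 × $38,400 = $729,600
Multiplied by 4: 4 × $729,600 = $2,918,400
Greater of actual damages ($257,670) or enhanced statutory damages ($2,918,400): $2,918,400
Costs: 40% of $2,918,400 = $1,167,360
Award plus costs: $2,918,400 + $1,167,360 = $4,085,760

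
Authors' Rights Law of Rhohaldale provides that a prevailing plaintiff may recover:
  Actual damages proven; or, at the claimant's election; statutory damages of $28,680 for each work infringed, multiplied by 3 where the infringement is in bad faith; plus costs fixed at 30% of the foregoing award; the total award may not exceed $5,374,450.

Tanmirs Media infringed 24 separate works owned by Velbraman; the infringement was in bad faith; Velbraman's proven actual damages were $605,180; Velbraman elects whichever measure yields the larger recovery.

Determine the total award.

Statutory damages: 24 × $28,680 = $688,320
Trebled: 3 × $688,320 = $2,064,960
Greater of actual damages ($605,180) or enhanced statutory damages ($2,064,960): $2,064,960
Costs: 30% of $2,064,960 = $619,488
Award plus costs: $2,064,960 + $619,488 = $2,684,448
Cap at $5,374,450: $2,684,448 is within the cap, no reduction.

$2,684,448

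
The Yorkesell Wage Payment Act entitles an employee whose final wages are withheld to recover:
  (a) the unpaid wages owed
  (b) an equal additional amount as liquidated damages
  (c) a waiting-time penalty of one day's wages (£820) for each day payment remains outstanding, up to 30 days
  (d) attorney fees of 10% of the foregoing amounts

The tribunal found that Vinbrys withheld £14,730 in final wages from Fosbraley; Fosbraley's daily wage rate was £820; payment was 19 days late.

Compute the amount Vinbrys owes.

£49,544

Liquidated damages (equal amount): £14,730
Penalty days: min(19, 30) = 19
Waiting-time penalty: 19 × £820 = £15,580
Subtotal: £14,730 + £14,730 + £15,580 = £45,040
Attorney fees: 10% of £45,040 = £4,504
Total award: £45,040 + £4,504 = £49,544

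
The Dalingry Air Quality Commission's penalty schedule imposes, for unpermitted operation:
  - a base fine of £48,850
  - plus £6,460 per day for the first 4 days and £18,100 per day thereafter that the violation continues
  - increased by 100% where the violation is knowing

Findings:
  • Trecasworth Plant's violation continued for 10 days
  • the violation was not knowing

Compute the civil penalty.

£183,290

First 4 days: 4 × £6,460 = £25,840
Remaining days: (10 − 4) × £18,100 = £108,600
Per-day component: £25,840 + £108,600 = £134,440
Base plus per-day: £48,850 + £134,440 = £183,290
The violation was not knowing: no 100% increase.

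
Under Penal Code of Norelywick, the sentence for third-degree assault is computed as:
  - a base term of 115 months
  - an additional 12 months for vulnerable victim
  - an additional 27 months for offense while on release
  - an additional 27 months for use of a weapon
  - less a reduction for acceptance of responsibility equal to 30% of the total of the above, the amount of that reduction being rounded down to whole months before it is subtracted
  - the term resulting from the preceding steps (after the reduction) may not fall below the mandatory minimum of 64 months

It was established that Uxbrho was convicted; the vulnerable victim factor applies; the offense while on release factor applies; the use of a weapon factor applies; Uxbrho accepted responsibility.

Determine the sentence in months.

127 months

Vulnerable victim enhancement: +12 months
Offense while on release enhancement: +27 months
Use of a weapon enhancement: +27 months
Adjusted term: 115 months + 12 months + 27 months + 27 months = 181 months
Acceptance of responsibility reduction: 30% of 181 months = 54 months (rounded down)
After reduction: 181 − 54 = 127 months
Minimum 64 months: 127 months meets the minimum, no increase.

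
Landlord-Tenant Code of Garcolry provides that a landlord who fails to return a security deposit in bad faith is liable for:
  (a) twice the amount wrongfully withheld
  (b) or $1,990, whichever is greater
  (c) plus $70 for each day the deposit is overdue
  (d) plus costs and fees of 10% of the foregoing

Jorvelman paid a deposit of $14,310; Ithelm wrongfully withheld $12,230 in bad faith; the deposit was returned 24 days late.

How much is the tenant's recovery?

Doubled: 2 × $12,230 = $24,460
Minimum $1,990: $24,460 meets the minimum, no increase.
Late-return penalty: 24 × $70 = $1,680
Damages plus late penalty: $24,460 + $1,680 = $26,140
Costs and fees: 10% of $26,140 = $2,614
Total recovery: $26,140 + $2,614 = $28,754

$28,754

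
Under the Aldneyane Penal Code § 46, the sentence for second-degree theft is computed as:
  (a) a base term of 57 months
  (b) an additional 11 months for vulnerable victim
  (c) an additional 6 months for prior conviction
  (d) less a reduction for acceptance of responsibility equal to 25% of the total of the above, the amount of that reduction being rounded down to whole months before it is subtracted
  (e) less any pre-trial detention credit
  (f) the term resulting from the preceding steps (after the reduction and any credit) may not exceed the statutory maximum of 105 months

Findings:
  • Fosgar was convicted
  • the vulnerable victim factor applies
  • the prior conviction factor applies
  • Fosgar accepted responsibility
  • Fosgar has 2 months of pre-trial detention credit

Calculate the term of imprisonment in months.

54 months

Vulnerable victim enhancement: +11 months
Prior conviction enhancement: +6 months
Adjusted term: 57 months + 11 months + 6 months = 74 months
Acceptance of responsibility reduction: 25% of 74 months = 18 months (rounded down)
After reduction: 74 − 18 = 56 months
Less pre-trial detention credit: 56 months − 2 months = 54 months
Cap at 105 months: 54 months is within the cap, no reduction.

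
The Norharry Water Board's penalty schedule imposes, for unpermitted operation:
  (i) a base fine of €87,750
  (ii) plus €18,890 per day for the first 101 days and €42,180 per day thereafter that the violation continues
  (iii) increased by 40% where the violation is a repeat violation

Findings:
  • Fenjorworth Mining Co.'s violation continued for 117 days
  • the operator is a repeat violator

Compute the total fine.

First 101 days: 101 × €18,890 = €1,907,890
Remaining days: (117 − 101) × €42,180 = €674,880
Per-day component: €1,907,890 + €674,880 = €2,582,770
Base plus per-day: €87,750 + €2,582,770 = €2,670,520
Enhancement: 40% of €2,670,520 = €1,068,208
Enhanced fine: €2,670,520 + €1,068,208 = €3,738,728

€3,738,728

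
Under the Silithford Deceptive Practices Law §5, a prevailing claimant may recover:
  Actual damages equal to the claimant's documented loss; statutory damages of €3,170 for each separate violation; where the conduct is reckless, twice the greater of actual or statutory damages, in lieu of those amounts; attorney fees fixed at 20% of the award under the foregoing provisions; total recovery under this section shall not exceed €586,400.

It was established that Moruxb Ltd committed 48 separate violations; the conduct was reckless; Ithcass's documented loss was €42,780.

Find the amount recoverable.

Statutory damages: 48 × €3,170 = €152,160
Greater of actual damages (€42,780) or statutory damages (€152,160): €152,160
Doubled: 2 × €152,160 = €304,320
Attorney fees: 20% of €304,320 = €60,864
Total before cap: €304,320 + €60,864 = €365,184
Cap at €586,400: €365,184 is within the cap, no reduction.

Total recovery: €365,184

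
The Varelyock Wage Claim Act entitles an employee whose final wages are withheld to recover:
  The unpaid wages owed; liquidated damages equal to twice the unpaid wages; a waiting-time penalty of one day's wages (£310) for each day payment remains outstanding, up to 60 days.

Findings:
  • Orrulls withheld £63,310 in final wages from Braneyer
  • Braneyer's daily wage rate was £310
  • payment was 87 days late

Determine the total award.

£208,530

Doubled: 2 × £63,310 = £126,620
Penalty days: min(87, 60) = 60
Waiting-time penalty: 60 × £310 = £18,600
Total award: £63,310 + £126,620 + £18,600 = £208,530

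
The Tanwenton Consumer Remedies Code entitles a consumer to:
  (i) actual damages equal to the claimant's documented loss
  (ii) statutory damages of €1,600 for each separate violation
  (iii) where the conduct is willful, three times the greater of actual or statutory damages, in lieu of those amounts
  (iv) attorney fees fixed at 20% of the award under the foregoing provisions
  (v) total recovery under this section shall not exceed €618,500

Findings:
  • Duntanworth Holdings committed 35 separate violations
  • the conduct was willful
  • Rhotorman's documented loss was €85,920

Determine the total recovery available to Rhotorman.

Statutory damages: 35 × €1,600 = €56,000
Greater of actual damages (€85,920) or statutory damages (€56,000): €85,920
Trebled: 3 × €85,920 = €257,760
Attorney fees: 20% of €257,760 = €51,552
Total before cap: €257,760 + €51,552 = €309,312
Cap at €618,500: €309,312 is within the cap, no reduction.

€309,312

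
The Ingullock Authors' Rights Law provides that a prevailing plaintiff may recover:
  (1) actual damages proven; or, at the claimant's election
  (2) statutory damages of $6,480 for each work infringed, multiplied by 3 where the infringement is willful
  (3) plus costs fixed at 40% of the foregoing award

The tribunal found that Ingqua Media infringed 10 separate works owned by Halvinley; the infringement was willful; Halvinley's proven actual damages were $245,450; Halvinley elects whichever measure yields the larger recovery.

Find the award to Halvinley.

$343,630

Statutory damages: 10 × $6,480 = $64,800
Trebled: 3 × $64,800 = $194,400
Greater of actual damages ($245,450) or enhanced statutory damages ($194,400): $245,450
Costs: 40% of $245,450 = $98,180
Award plus costs: $245,450 + $98,180 = $343,630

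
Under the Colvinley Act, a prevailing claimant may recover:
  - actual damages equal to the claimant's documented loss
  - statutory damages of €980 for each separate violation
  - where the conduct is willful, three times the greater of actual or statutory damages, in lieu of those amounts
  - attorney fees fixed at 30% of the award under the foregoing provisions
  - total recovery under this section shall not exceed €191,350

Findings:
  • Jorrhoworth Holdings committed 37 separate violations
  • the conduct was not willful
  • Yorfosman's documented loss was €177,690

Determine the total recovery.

Total recovery: €191,350

Statutory damages: 37 × €980 = €36,260
Conduct not willful: the in-lieu enhancement does not apply.
Actual plus statutory damages: €177,690 + €36,260 = €213,950
Attorney fees: 30% of €213,950 = €64,185
Total before cap: €213,950 + €64,185 = €278,135
Cap at €191,350: €278,135 exceeds the cap → €191,350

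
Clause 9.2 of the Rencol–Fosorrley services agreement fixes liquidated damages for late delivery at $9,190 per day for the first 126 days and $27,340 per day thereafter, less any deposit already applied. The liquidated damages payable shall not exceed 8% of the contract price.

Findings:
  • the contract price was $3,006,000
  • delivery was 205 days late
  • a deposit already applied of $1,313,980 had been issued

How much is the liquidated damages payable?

First 126 days: 126 × $9,190 = $1,157,940
Remaining days: (205 − 126) × $27,340 = $2,159,860
Accrued per-day damages: $1,157,940 + $2,159,860 = $3,317,800
Less deposit already applied: $3,317,800 − $1,313,980 = $2,003,820
Cap: 8% of $3,006,000 = $240,480
Cap at $240,480: $2,003,820 exceeds the cap → $240,480

$240,480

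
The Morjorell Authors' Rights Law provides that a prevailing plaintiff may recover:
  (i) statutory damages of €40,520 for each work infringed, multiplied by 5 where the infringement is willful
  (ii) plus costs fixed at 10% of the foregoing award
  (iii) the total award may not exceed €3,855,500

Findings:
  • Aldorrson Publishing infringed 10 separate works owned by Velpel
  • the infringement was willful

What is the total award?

€2,228,600

Statutory damages: 10 × €40,520 = €405,200
Multiplied by 5: 5 × €405,200 = €2,026,000
Costs: 10% of €2,026,000 = €202,600
Award plus costs: €2,026,000 + €202,600 = €2,228,600
Cap at €3,855,500: €2,228,600 is within the cap, no reduction.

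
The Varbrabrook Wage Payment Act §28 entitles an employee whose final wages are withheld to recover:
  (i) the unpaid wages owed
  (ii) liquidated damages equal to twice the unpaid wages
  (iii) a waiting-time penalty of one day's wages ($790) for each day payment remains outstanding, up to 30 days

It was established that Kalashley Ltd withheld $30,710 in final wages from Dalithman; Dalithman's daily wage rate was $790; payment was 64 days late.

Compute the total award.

Doubled: 2 × $30,710 = $61,420
Penalty days: min(64, 30) = 30
Waiting-time penalty: 30 × $790 = $23,700
Total award: $30,710 + $61,420 + $23,700 = $115,830

$115,830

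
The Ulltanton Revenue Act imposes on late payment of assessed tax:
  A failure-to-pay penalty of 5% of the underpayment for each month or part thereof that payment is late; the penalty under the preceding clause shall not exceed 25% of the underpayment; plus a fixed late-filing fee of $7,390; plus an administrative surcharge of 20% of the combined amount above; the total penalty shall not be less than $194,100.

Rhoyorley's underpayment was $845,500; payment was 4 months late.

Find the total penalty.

Accrued rate: 5% × 4 = 20%, capped at 25% → 20%
Failure-to-pay penalty: 20% of $845,500 = $169,100
Penalty before surcharge: $169,100 + $7,390 = $176,490
Administrative surcharge: 20% of $176,490 = $35,298
Total penalty: $176,490 + $35,298 = $211,788
Minimum $194,100: $211,788 meets the minimum, no increase.

$211,788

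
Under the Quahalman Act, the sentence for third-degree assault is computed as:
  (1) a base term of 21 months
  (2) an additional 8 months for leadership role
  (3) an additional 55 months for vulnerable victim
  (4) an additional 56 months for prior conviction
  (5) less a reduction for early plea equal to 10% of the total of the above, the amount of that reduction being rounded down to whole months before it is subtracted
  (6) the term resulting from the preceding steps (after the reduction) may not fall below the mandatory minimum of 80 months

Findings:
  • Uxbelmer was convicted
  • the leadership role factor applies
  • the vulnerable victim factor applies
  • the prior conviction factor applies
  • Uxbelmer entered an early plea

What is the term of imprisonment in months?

126 months

Leadership role enhancement: +8 months
Vulnerable victim enhancement: +55 months
Prior conviction enhancement: +56 months
Adjusted term: 21 months + 8 months + 55 months + 56 months = 140 months
Early plea reduction: 10% of 140 months = 14 months (rounded down)
After reduction: 140 − 14 = 126 months
Minimum 80 months: 126 months meets the minimum, no increase.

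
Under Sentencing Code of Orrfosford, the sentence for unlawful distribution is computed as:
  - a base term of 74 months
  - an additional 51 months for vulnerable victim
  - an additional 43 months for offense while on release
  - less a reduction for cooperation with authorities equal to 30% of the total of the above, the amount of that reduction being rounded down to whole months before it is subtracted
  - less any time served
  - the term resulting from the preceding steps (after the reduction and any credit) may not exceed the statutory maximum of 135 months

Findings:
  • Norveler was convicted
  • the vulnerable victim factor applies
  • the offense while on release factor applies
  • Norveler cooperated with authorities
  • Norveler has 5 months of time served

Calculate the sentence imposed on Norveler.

Vulnerable victim enhancement: +51 months
Offense while on release enhancement: +43 months
Adjusted term: 74 months + 51 months + 43 months = 168 months
Cooperation with authorities reduction: 30% of 168 months = 50 months (rounded down)
After reduction: 168 − 50 = 118 months
Less time served: 118 months − 5 months = 113 months
Cap at 135 months: 113 months is within the cap, no reduction.

113 months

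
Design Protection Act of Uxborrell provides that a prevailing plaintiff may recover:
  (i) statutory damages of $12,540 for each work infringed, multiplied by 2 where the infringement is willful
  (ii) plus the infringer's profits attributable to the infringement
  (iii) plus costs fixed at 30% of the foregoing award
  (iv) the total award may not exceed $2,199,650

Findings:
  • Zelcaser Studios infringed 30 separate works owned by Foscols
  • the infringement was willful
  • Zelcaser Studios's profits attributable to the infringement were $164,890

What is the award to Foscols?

$1,192,477

Statutory damages: 30 × $12,540 = $376,200
Doubled: 2 × $376,200 = $752,400
Combined award: $752,400 + $164,890 = $917,290
Costs: 30% of $917,290 = $275,187
Award plus costs: $917,290 + $275,187 = $1,192,477
Cap at $2,199,650: $1,192,477 is within the cap, no reduction.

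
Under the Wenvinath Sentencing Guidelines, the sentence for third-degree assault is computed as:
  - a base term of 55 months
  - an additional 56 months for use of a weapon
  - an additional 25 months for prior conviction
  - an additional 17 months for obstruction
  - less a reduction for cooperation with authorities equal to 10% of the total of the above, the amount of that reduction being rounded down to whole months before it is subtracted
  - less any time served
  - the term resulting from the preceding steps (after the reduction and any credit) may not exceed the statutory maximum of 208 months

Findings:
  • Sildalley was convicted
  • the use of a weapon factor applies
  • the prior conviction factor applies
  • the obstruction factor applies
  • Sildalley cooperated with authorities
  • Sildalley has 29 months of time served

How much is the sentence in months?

109 months

Use of a weapon enhancement: +56 months
Prior conviction enhancement: +25 months
Obstruction enhancement: +17 months
Adjusted term: 55 months + 56 months + 25 months + 17 months = 153 months
Cooperation with authorities reduction: 10% of 153 months = 15 months (rounded down)
After reduction: 153 − 15 = 138 months
Less time served: 138 months − 29 months = 109 months
Cap at 208 months: 109 months is within the cap, no reduction.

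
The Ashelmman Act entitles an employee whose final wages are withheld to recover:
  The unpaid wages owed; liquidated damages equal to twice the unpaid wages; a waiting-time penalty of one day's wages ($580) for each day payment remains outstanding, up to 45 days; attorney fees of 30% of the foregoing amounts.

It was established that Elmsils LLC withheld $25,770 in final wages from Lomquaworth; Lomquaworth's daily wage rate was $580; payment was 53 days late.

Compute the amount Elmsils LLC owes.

Doubled: 2 × $25,770 = $51,540
Penalty days: min(53, 45) = 45
Waiting-time penalty: 45 × $580 = $26,100
Subtotal: $25,770 + $51,540 + $26,100 = $103,410
Attorney fees: 30% of $103,410 = $31,023
Total award: $103,410 + $31,023 = $134,433

$134,433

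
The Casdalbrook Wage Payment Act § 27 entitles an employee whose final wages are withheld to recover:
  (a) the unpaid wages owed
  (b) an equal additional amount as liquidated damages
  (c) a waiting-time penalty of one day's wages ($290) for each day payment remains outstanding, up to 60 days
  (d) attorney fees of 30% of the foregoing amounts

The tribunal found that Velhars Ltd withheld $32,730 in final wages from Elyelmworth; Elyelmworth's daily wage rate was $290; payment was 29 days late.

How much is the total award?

$96,031

Liquidated damages (equal amount): $32,730
Penalty days: min(29, 60) = 29
Waiting-time penalty: 29 × $290 = $8,410
Subtotal: $32,730 + $32,730 + $8,410 = $73,870
Attorney fees: 30% of $73,870 = $22,161
Total award: $73,870 + $22,161 = $96,031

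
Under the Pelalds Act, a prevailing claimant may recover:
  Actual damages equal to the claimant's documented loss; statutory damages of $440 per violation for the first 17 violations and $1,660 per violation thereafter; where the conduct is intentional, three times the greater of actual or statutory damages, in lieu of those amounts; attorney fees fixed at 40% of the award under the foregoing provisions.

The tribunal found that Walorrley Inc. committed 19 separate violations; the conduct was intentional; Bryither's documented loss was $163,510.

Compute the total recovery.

$686,742

First 17 violations: 17 × $440 = $7,480
Remaining violations: (19 − 17) × $1,660 = $3,320
Statutory damages: $7,480 + $3,320 = $10,800
Greater of actual damages ($163,510) or statutory damages ($10,800): $163,510
Trebled: 3 × $163,510 = $490,530
Attorney fees: 40% of $490,530 = $196,212
Total recovery: $490,530 + $196,212 = $686,742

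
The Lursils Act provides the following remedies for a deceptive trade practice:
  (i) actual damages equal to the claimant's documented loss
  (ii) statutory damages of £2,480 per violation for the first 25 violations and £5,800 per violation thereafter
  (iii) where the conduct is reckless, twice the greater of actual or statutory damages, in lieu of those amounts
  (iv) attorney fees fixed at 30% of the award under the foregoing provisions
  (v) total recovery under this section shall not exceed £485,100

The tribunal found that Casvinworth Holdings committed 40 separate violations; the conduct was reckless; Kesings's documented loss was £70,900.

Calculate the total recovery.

First 25 violations: 25 × £2,480 = £62,000
Remaining violations: (40 − 25) × £5,800 = £87,000
Statutory damages: £62,000 + £87,000 = £149,000
Greater of actual damages (£70,900) or statutory damages (£149,000): £149,000
Doubled: 2 × £149,000 = £298,000
Attorney fees: 30% of £298,000 = £89,400
Total before cap: £298,000 + £89,400 = £387,400
Cap at £485,100: £387,400 is within the cap, no reduction.

£387,400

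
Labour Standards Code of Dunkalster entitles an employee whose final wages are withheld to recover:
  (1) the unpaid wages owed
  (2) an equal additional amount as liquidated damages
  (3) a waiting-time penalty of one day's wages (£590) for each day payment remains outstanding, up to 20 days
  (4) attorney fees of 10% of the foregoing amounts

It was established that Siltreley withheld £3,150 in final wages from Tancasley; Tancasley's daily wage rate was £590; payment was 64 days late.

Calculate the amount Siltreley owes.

Liquidated damages (equal amount): £3,150
Penalty days: min(64, 20) = 20
Waiting-time penalty: 20 × £590 = £11,800
Subtotal: £3,150 + £3,150 + £11,800 = £18,100
Attorney fees: 10% of £18,100 = £1,810
Total award: £18,100 + £1,810 = £19,910

£19,910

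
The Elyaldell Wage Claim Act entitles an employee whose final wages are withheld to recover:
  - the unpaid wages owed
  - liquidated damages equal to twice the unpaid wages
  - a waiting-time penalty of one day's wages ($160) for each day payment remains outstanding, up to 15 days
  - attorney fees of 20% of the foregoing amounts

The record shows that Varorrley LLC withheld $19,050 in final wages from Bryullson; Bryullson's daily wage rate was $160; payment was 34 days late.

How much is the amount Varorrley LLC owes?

Total award: $71,460

Doubled: 2 × $19,050 = $38,100
Penalty days: min(34, 15) = 15
Waiting-time penalty: 15 × $160 = $2,400
Subtotal: $19,050 + $38,100 + $2,400 = $59,550
Attorney fees: 20% of $59,550 = $11,910
Total award: $59,550 + $11,910 = $71,460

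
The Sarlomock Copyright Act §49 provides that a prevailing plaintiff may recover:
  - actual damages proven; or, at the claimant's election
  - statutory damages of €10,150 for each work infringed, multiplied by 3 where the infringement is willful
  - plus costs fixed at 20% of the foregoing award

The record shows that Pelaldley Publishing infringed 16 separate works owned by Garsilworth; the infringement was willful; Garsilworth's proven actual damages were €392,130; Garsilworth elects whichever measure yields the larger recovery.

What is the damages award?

Statutory damages: 16 × €10,150 = €162,400
Trebled: 3 × €162,400 = €487,200
Greater of actual damages (€392,130) or enhanced statutory damages (€487,200): €487,200
Costs: 20% of €487,200 = €97,440
Award plus costs: €487,200 + €97,440 = €584,640

€584,640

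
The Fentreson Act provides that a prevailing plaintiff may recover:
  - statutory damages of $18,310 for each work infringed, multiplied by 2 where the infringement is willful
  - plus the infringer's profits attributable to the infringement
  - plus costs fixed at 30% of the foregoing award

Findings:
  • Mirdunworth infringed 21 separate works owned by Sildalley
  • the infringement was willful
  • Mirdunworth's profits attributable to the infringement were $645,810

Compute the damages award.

Statutory damages: 21 × $18,310 = $384,510
Doubled: 2 × $384,510 = $769,020
Combined award: $769,020 + $645,810 = $1,414,830
Costs: 30% of $1,414,830 = $424,449
Award plus costs: $1,414,830 + $424,449 = $1,839,279

$1,839,279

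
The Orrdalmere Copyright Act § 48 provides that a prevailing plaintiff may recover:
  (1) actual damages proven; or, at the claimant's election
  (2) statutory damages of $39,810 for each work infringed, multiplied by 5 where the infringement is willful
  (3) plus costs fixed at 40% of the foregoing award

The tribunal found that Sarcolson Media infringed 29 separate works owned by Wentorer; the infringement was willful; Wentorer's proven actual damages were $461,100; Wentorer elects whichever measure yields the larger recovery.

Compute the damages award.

$8,081,430

Statutory damages: 29 × $39,810 = $1,154,490
Multiplied by 5: 5 × $1,154,490 = $5,772,450
Greater of actual damages ($461,100) or enhanced statutory damages ($5,772,450): $5,772,450
Costs: 40% of $5,772,450 = $2,308,980
Award plus costs: $5,772,450 + $2,308,980 = $8,081,430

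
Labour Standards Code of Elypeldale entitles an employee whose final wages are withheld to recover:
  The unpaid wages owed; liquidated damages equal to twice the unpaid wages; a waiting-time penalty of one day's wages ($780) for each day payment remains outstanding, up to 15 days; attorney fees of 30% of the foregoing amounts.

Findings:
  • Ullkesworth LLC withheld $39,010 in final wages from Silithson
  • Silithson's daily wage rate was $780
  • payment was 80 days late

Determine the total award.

Doubled: 2 × $39,010 = $78,020
Penalty days: min(80, 15) = 15
Waiting-time penalty: 15 × $780 = $11,700
Subtotal: $39,010 + $78,020 + $11,700 = $128,730
Attorney fees: 30% of $128,730 = $38,619
Total award: $128,730 + $38,619 = $167,349

$167,349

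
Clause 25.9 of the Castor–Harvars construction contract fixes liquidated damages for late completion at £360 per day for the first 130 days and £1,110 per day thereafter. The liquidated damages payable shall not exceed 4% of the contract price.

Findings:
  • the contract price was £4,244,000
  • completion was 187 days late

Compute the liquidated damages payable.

First 130 days: 130 × £360 = £46,800
Remaining days: (187 − 130) × £1,110 = £63,270
Accrued per-day damages: £46,800 + £63,270 = £110,070
Cap: 4% of £4,244,000 = £169,760
Cap at £169,760: £110,070 is within the cap, no reduction.

£110,070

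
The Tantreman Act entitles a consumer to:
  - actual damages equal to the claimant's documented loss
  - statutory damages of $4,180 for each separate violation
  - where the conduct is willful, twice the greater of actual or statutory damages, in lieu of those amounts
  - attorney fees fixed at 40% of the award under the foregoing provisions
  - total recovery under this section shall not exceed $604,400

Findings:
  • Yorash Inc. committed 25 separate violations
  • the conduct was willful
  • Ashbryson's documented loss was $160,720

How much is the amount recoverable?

$450,016

Statutory damages: 25 × $4,180 = $104,500
Greater of actual damages ($160,720) or statutory damages ($104,500): $160,720
Doubled: 2 × $160,720 = $321,440
Attorney fees: 40% of $321,440 = $128,576
Total before cap: $321,440 + $128,576 = $450,016
Cap at $604,400: $450,016 is within the cap, no reduction.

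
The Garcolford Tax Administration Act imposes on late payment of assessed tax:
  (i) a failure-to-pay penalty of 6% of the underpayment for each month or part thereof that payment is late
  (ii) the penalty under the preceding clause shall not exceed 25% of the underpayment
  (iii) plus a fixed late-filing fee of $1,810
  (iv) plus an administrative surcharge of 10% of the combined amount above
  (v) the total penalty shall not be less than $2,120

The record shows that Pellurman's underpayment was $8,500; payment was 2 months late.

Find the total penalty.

$3,113

Accrued rate: 6% × 2 = 12%, capped at 25% → 12%
Failure-to-pay penalty: 12% of $8,500 = $1,020
Penalty before surcharge: $1,020 + $1,810 = $2,830
Administrative surcharge: 10% of $2,830 = $283
Total penalty: $2,830 + $283 = $3,113
Minimum $2,120: $3,113 meets the minimum, no increase.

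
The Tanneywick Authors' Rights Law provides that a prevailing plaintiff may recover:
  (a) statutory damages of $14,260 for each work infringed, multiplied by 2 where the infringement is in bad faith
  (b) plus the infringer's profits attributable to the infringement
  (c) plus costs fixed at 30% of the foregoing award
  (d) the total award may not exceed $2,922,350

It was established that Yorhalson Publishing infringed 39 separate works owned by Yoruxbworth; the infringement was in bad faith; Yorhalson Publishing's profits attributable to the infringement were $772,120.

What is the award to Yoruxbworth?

Statutory damages: 39 × $14,260 = $556,140
Doubled: 2 × $556,140 = $1,112,280
Combined award: $1,112,280 + $772,120 = $1,884,400
Costs: 30% of $1,884,400 = $565,320
Award plus costs: $1,884,400 + $565,320 = $2,449,720
Cap at $2,922,350: $2,449,720 is within the cap, no reduction.

Award: $2,449,720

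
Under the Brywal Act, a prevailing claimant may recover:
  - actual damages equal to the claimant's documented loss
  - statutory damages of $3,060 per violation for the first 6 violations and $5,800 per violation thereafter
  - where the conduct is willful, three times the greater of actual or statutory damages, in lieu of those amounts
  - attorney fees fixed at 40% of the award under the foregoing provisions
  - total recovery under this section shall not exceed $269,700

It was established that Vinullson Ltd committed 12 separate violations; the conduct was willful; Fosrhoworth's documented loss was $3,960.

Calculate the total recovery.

Total recovery: $223,272

First 6 violations: 6 × $3,060 = $18,360
Remaining violations: (12 − 6) × $5,800 = $34,800
Statutory damages: $18,360 + $34,800 = $53,160
Greater of actual damages ($3,960) or statutory damages ($53,160): $53,160
Trebled: 3 × $53,160 = $159,480
Attorney fees: 40% of $159,480 = $63,792
Total before cap: $159,480 + $63,792 = $223,272
Cap at $269,700: $223,272 is within the cap, no reduction.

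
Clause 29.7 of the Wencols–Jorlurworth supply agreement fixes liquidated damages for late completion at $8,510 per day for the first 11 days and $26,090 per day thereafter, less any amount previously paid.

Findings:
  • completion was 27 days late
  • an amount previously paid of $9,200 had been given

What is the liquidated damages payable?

$501,850

First 11 days: 11 × $8,510 = $93,610
Remaining days: (27 − 11) × $26,090 = $417,440
Accrued per-day damages: $93,610 + $417,440 = $511,050
Less amount previously paid: $511,050 − $9,200 = $501,850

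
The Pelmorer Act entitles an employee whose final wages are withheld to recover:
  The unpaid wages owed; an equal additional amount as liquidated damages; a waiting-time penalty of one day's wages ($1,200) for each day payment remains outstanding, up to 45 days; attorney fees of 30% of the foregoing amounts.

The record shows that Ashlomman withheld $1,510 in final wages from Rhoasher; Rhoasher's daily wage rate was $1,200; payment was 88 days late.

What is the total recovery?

$74,126

Liquidated damages (equal amount): $1,510
Penalty days: min(88, 45) = 45
Waiting-time penalty: 45 × $1,200 = $54,000
Subtotal: $1,510 + $1,510 + $54,000 = $57,020
Attorney fees: 30% of $57,020 = $17,106
Total award: $57,020 + $17,106 = $74,126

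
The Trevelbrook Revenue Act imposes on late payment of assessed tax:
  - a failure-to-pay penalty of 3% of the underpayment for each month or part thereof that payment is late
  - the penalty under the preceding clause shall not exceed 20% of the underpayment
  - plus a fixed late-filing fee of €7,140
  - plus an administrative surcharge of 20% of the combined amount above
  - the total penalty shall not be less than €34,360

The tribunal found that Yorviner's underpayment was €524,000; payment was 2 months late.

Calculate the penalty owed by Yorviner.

Accrued rate: 3% × 2 = 6%, capped at 20% → 6%
Failure-to-pay penalty: 6% of €524,000 = €31,440
Penalty before surcharge: €31,440 + €7,140 = €38,580
Administrative surcharge: 20% of €38,580 = €7,716
Total penalty: €38,580 + €7,716 = €46,296
Minimum €34,360: €46,296 meets the minimum, no increase.

Penalty: €46,296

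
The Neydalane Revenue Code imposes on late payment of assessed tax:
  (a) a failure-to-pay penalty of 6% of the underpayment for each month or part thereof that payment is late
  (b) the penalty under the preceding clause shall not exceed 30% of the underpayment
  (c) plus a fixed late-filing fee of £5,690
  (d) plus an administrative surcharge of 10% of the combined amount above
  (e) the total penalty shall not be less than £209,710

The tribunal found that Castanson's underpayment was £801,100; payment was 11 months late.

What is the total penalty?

Accrued rate: 6% × 11 = 66%, capped at 30% → 30%
Failure-to-pay penalty: 30% of £801,100 = £240,330
Penalty before surcharge: £240,330 + £5,690 = £246,020
Administrative surcharge: 10% of £246,020 = £24,602
Total penalty: £246,020 + £24,602 = £270,622
Minimum £209,710: £270,622 meets the minimum, no increase.

£270,622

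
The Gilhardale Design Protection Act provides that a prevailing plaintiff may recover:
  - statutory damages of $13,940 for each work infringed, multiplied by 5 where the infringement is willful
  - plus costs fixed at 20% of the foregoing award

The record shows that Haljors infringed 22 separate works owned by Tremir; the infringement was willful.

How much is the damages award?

Statutory damages: 22 × $13,940 = $306,680
Multiplied by 5: 5 × $306,680 = $1,533,400
Costs: 20% of $1,533,400 = $306,680
Award plus costs: $1,533,400 + $306,680 = $1,840,080

$1,840,080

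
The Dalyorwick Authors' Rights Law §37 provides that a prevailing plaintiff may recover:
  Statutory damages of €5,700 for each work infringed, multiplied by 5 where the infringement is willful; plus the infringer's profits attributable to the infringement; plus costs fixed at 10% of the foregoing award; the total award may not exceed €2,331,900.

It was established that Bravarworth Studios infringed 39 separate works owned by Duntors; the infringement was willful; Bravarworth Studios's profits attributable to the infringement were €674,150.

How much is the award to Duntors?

€1,964,215

Statutory damages: 39 × €5,700 = €222,300
Multiplied by 5: 5 × €222,300 = €1,111,500
Combined award: €1,111,500 + €674,150 = €1,785,650
Costs: 10% of €1,785,650 = €178,565
Award plus costs: €1,785,650 + €178,565 = €1,964,215
Cap at €2,331,900: €1,964,215 is within the cap, no reduction.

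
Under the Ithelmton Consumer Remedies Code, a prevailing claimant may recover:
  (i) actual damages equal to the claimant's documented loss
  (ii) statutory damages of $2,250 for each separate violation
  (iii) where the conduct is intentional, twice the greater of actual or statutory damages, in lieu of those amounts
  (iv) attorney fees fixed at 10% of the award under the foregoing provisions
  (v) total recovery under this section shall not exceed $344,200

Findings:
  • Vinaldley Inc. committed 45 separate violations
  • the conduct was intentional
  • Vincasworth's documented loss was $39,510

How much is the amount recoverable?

Statutory damages: 45 × $2,250 = $101,250
Greater of actual damages ($39,510) or statutory damages ($101,250): $101,250
Doubled: 2 × $101,250 = $202,500
Attorney fees: 10% of $202,500 = $20,250
Total before cap: $202,500 + $20,250 = $222,750
Cap at $344,200: $222,750 is within the cap, no reduction.

$222,750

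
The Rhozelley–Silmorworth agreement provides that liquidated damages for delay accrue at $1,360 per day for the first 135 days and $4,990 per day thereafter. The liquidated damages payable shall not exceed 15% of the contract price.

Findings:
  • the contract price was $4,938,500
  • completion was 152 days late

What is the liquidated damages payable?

First 135 days: 135 × $1,360 = $183,600
Remaining days: (152 − 135) × $4,990 = $84,830
Accrued per-day damages: $183,600 + $84,830 = $268,430
Cap: 15% of $4,938,500 = $740,775
Cap at $740,775: $268,430 is within the cap, no reduction.

Liquidated damages: $268,430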